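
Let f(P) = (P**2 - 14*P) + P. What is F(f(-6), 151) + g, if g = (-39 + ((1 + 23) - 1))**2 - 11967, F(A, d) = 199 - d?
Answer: -11663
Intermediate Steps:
f(P) = P**2 - 13*P
g = -11711 (g = (-39 + (24 - 1))**2 - 11967 = (-39 + 23)**2 - 11967 = (-16)**2 - 11967 = 256 - 11967 = -11711)
F(f(-6), 151) + g = (199 - 1*151) - 11711 = (199 - 151) - 11711 = 48 - 11711 = -11663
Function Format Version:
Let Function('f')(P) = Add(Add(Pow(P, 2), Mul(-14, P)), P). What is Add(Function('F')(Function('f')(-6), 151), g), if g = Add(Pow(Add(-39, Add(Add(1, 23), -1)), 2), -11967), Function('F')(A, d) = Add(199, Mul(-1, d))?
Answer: -11663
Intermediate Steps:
Function('f')(P) = Add(Pow(P, 2), Mul(-13, P))
g = -11711 (g = Add(Pow(Add(-39, Add(24, -1)), 2), -11967) = Add(Pow(Add(-39, 23), 2), -11967) = Add(Pow(-16, 2), -11967) = Add(256, -11967) = -11711)
Add(Function('F')(Function('f')(-6), 151), g) = Add(Add(199, Mul(-1, 151)), -11711) = Add(Add(199, -151), -11711) = Add(48, -11711) = -11663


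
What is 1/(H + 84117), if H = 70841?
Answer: 1/154958 ≈ 6.4534e-6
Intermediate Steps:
1/(H + 84117) = 1/(70841 + 84117) = 1/154958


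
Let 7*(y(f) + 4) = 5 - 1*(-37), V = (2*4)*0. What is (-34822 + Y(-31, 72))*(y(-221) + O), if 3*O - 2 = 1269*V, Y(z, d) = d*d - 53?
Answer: -79176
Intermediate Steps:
V = 0 (V = 8*0 = 0)
y(f) = 2 (y(f) = -4 + (5 - 1*(-37))/7 = -4 + (5 + 37)/7 = -4 + (1/7)*42 = -4 + 6 = 2)
Y(z, d) = -53 + d**2 (Y(z, d) = d**2 - 53 = -53 + d**2)
O = 2/3 (O = 2/3 + (1269*0)/3 = 2/3 + (1/3)*0 = 2/3 + 0 = 2/3 ≈ 0.66667)
(-34822 + Y(-31, 72))*(y(-221) + O) = (-34822 + (-53 + 72**2))*(2 + 2/3) = (-34822 + (-53 + 5184))*(8/3) = (-34822 + 5131)*(8/3) = -29691*8/3 = -79176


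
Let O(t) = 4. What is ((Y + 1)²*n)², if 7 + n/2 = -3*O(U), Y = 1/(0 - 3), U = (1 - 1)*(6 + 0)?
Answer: 23104/81 ≈ 285.23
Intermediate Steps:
U = 0 (U = 0*6 = 0)
Y = -⅓ (Y = 1/(-3) = -⅓ ≈ -0.33333)
n = -38 (n = -14 + 2*(-3*4) = -14 + 2*(-12) = -14 - 24 = -38)
((Y + 1)²*n)² = ((-⅓ + 1)²*(-38))² = ((⅔)²*(-38))² = ((4/9)*(-38))² = (-152/9)² = 23104/81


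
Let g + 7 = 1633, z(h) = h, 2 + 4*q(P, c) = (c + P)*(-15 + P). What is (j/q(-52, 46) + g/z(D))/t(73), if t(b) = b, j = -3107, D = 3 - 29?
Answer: -1667/1300 ≈ -1.2823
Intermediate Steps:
q(P, c) = -1/2 + (-15 + P)*(P + c)/4 (q(P, c) = -1/2 + ((c + P)*(-15 + P))/4 = -1/2 + ((P + c)*(-15 + P))/4 = -1/2 + ((-15 + P)*(P + c))/4 = -1/2 + (-15 + P)*(P + c)/4)
D = -26
g = 1626 (g = -7 + 1633 = 1626)
(j/q(-52, 46) + g/z(D))/t(73) = (-3107/(-1/2 - 15/4*(-52) - 15/4*46 + (1/4)*(-52)**2 + (1/4)*(-52)*46) + 1626/(-26))/73 = (-3107/(-1/2 + 195 - 345/2 + (1/4)*2704 - 598) + 1626*(-1/26))*(1/73) = (-3107/(-1/2 + 195 - 345/2 + 676 - 598) - 813/13)*(1/73) = (-3107/100 - 813/13)*(1/73) = -121691/1300*1/73 = -1667/1300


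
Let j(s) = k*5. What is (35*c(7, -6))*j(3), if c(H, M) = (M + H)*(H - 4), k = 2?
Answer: 1050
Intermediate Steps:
c(H, M) = (-4 + H)*(H + M) (c(H, M) = (H + M)*(-4 + H) = (-4 + H)*(H + M))
j(s) = 10 (j(s) = 2*5 = 10)
(35*c(7, -6))*j(3) = (35*(7**2 - 4*7 - 4*(-6) + 7*(-6)))*10 = (35*(49 - 28 + 24 - 42))*10 = (35*3)*10 = 105*10 = 1050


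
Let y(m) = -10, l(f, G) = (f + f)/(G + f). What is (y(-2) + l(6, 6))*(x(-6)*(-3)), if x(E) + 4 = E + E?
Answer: -432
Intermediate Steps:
l(f, G) = 2*f/(G + f) (l(f, G) = (2*f)/(G + f) = 2*f/(G + f))
x(E) = -4 + 2*E (x(E) = -4 + (E + E) = -4 + 2*E)
(y(-2) + l(6, 6))*(x(-6)*(-3)) = (-10 + 2*6/(6 + 6))*((-4 + 2*(-6))*(-3)) = (-10 + 2*6/12)*((-4 - 12)*(-3)) = (-10 + 2*6*(1/12))*(-16*(-3)) = (-10 + 1)*48 = -9*48 = -432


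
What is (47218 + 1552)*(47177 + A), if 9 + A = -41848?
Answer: 259456400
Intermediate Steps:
A = -41857 (A = -9 - 41848 = -41857)
(47218 + 1552)*(47177 + A) = (47218 + 1552)*(47177 - 41857) = 48770*5320 = 259456400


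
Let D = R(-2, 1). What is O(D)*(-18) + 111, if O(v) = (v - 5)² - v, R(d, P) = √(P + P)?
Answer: -375 + 198*√2 ≈ -94.986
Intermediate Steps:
R(d, P) = √2*√P (R(d, P) = √(2*P) = √2*√P)
D = √2 (D = √2*√1 = √2*1 = √2 ≈ 1.4142)
O(v) = (-5 + v)² - v
O(D)*(-18) + 111 = ((-5 + √2)² - √2)*(-18) + 111 = (-18*(-5 + √2)² + 18*√2) + 111 = 111 - 18*(-5 + √2)² + 18*√2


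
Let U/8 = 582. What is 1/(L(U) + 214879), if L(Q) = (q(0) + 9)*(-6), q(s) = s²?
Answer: 1/214825 ≈ 4.6550e-6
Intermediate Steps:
U = 4656 (U = 8*582 = 4656)
L(Q) = -54 (L(Q) = (0² + 9)*(-6) = (0 + 9)*(-6) = 9*(-6) = -54)
1/(L(U) + 214879) = 1/(-54 + 214879) = 1/214825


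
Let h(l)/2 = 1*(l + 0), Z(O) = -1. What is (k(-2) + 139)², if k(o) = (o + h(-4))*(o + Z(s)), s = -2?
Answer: 28561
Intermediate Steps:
h(l) = 2*l (h(l) = 2*(1*(l + 0)) = 2*(1*l) = 2*l)
k(o) = (-1 + o)*(-8 + o) (k(o) = (o + 2*(-4))*(o - 1) = (o - 8)*(-1 + o) = (-8 + o)*(-1 + o) = (-1 + o)*(-8 + o))
(k(-2) + 139)² = ((8 + (-2)² - 9*(-2)) + 139)² = ((8 + 4 + 18) + 139)² = (30 + 139)² = 169² = 28561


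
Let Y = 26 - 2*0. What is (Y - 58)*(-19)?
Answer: 608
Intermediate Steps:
Y = 26 (Y = 26 + 0 = 26)
(Y - 58)*(-19) = (26 - 58)*(-19) = -32*(-19) = 608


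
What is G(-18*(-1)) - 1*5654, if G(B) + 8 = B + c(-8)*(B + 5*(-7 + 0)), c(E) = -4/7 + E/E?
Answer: -39559/7 ≈ -5651.3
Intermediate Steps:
c(E) = 3/7 (c(E) = -4*1/7 + 1 = -4/7 + 1 = 3/7)
G(B) = -23 + 10*B/7 (G(B) = -8 + (B + 3*(B + 5*(-7 + 0))/7) = -8 + (B + 3*(B + 5*(-7))/7) = -8 + (B + 3*(B - 35)/7) = -8 + (B + 3*(-35 + B)/7) = -8 + (B + (-15 + 3*B/7)) = -8 + (-15 + 10*B/7) = -23 + 10*B/7)
G(-18*(-1)) - 1*5654 = (-23 + 10*(-18*(-1))/7) - 1*5654 = (-23 + (10/7)*18) - 5654 = (-23 + 180/7) - 5654 = 19/7 - 5654 = -39559/7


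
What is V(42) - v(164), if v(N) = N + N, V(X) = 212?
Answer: -116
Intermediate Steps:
v(N) = 2*N
V(42) - v(164) = 212 - 2*164 = 212 - 1*328 = 212 - 328 = -116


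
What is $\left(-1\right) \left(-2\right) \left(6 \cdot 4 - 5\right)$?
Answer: $38$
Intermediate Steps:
$\left(-1\right) \left(-2\right) \left(6 \cdot 4 - 5\right) = 2 \left(24 - 5\right) = 2 \cdot 19 = 38$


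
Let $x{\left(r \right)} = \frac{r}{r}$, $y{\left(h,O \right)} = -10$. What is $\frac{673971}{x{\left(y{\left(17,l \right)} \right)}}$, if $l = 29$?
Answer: $673971$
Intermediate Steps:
$x{\left(r \right)} = 1$
$\frac{673971}{x{\left(y{\left(17,l \right)} \right)}} = \frac{673971}{1} = 673971 \cdot 1 = 673971$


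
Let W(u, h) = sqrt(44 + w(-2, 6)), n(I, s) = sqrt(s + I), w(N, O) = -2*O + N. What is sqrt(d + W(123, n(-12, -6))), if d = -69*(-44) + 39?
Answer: sqrt(3075 + sqrt(30)) ≈ 55.502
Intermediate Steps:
w(N, O) = N - 2*O
n(I, s) = sqrt(I + s)
d = 3075 (d = 3036 + 39 = 3075)
W(u, h) = sqrt(30) (W(u, h) = sqrt(44 + (-2 - 2*6)) = sqrt(44 + (-2 - 12)) = sqrt(44 - 14) = sqrt(30))
sqrt(d + W(123, n(-12, -6))) = sqrt(3075 + sqrt(30))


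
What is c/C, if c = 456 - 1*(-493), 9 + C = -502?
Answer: -13/7 ≈ -1.8571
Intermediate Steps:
C = -511 (C = -9 - 502 = -511)
c = 949 (c = 456 + 493 = 949)
c/C = 949/(-511) = 949*(-1/511) = -13/7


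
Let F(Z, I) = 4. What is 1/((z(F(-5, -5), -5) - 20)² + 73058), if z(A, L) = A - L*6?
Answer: 1/73254 ≈ 1.3651e-5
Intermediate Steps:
z(A, L) = A - 6*L
1/((z(F(-5, -5), -5) - 20)² + 73058) = 1/(((4 - 6*(-5)) - 20)² + 73058) = 1/(((4 + 30) - 20)² + 73058) = 1/((34 - 20)² + 73058) = 1/(14² + 73058) = 1/(196 + 73058) = 1/73254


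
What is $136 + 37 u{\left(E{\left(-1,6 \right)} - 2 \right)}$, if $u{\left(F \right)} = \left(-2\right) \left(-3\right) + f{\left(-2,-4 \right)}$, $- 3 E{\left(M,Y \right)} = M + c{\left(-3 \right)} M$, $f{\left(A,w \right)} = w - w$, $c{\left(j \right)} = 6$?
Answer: $358$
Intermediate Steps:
$f{\left(A,w \right)} = 0$
$E{\left(M,Y \right)} = - \frac{7 M}{3}$ ($E{\left(M,Y \right)} = - \frac{M + 6 M}{3} = - \frac{7 M}{3}$)
$u{\left(F \right)} = 6$ ($u{\left(F \right)} = \left(-2\right) \left(-3\right) + 0 = 6 + 0 = 6$)
$136 + 37 u{\left(E{\left(-1,6 \right)} - 2 \right)} = 136 + 37 \cdot 6 = 136 + 222 = 358$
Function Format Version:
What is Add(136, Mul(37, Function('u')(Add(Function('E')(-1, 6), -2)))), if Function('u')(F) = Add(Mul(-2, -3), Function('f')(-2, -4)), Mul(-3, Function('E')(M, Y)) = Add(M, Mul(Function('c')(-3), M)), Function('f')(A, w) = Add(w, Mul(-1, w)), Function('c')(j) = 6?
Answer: 358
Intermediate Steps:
Function('f')(A, w) = 0
Function('E')(M, Y) = Mul(Rational(-7, 3), M) (Function('E')(M, Y) = Mul(Rational(-1, 3), Add(M, Mul(6, M))) = Mul(Rational(-1, 3), Mul(7, M)) = Mul(Rational(-7, 3), M))
Function('u')(F) = 6 (Function('u')(F) = Add(Mul(-2, -3), 0) = Add(6, 0) = 6)
Add(136, Mul(37, Function('u')(Add(Function('E')(-1, 6), -2)))) = Add(136, Mul(37, 6)) = Add(136, 222) = 358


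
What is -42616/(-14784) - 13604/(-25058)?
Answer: 1030027/300696 ≈ 3.4255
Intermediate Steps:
-42616/(-14784) - 13604/(-25058) = -42616*(-1/14784) - 13604*(-1/25058) = 761/264 + 6802/12529 = 1030027/300696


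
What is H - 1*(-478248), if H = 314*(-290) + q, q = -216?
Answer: 386972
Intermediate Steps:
H = -91276 (H = 314*(-290) - 216 = -91060 - 216 = -91276)
H - 1*(-478248) = -91276 - 1*(-478248) = -91276 + 478248 = 386972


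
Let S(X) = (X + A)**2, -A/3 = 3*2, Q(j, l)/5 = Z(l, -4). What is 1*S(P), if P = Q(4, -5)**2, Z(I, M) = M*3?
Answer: 12830724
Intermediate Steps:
Z(I, M) = 3*M
Q(j, l) = -60 (Q(j, l) = 5*(3*(-4)) = 5*(-12) = -60)
A = -18 (A = -9*2 = -3*6 = -18)
P = 3600 (P = (-60)**2 = 3600)
S(X) = (-18 + X)**2 (S(X) = (X - 18)**2 = (-18 + X)**2)
1*S(P) = 1*(-18 + 3600)**2 = 1*3582**2 = 1*12830724 = 12830724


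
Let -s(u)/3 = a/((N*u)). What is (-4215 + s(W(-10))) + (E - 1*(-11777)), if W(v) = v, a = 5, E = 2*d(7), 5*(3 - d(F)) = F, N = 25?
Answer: 378263/50 ≈ 7565.3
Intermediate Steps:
d(F) = 3 - F/5
E = 16/5 (E = 2*(3 - ⅕*7) = 2*(3 - 7/5) = 2*(8/5) = 16/5 ≈ 3.2000)
s(u) = -3/(5*u) (s(u) = -15/(25*u) = -15*1/(25*u) = -3/(5*u))
(-4215 + s(W(-10))) + (E - 1*(-11777)) = (-4215 - ⅗/(-10)) + (16/5 - 1*(-11777)) = (-4215 - ⅗*(-⅒)) + (16/5 + 11777) = (-4215 + 3/50) + 58901/5 = -210747/50 + 58901/5 = 378263/50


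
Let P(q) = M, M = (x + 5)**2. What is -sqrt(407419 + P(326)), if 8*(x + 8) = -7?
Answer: -sqrt(26075777)/8 ≈ -638.31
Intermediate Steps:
x = -71/8 (x = -8 + (1/8)*(-7) = -8 - 7/8 = -71/8 ≈ -8.8750)
M = 961/64 (M = (-71/8 + 5)**2 = (-31/8)**2 = 961/64 ≈ 15.016)
P(q) = 961/64
-sqrt(407419 + P(326)) = -sqrt(407419 + 961/64) = -sqrt(26075777/64) = -sqrt(26075777)/8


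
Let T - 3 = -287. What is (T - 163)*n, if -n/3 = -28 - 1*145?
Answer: -231993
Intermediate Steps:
n = 519 (n = -3*(-28 - 1*145) = -3*(-28 - 145) = -3*(-173) = 519)
T = -284 (T = 3 - 287 = -284)
(T - 163)*n = (-284 - 163)*519 = -447*519 = -231993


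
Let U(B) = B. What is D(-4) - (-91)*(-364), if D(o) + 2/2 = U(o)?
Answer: -33129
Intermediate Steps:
D(o) = -1 + o
D(-4) - (-91)*(-364) = (-1 - 4) - (-91)*(-364) = -5 - 1*33124 = -5 - 33124 = -33129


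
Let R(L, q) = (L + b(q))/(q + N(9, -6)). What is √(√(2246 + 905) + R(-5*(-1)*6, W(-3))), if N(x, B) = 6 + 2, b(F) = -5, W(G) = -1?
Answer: √(175 + 49*√3151)/7 ≈ 7.7269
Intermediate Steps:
N(x, B) = 8
R(L, q) = (-5 + L)/(8 + q) (R(L, q) = (L - 5)/(q + 8) = (-5 + L)/(8 + q))
√(√(2246 + 905) + R(-5*(-1)*6, W(-3))) = √(√(2246 + 905) + (-5 - 5*(-1)*6)/(8 - 1)) = √(√3151 + (-5 + 5*6)/7) = √(√3151 + (-5 + 30)/7) = √(√3151 + (⅐)*25) = √(√3151 + 25/7) = √(25/7 + √3151)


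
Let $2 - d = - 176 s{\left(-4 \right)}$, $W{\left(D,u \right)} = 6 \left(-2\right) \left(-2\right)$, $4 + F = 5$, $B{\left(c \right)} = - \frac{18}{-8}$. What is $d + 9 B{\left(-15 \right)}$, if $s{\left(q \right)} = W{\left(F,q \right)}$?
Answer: $\frac{16985}{4} \approx 4246.3$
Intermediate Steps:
$B{\left(c \right)} = \frac{9}{4}$ ($B{\left(c \right)} = \left(-18\right) \left(- \frac{1}{8}\right) = \frac{9}{4}$)
$F = 1$ ($F = -4 + 5 = 1$)
$W{\left(D,u \right)} = 24$ ($W{\left(D,u \right)} = \left(-12\right) \left(-2\right) = 24$)
$s{\left(q \right)} = 24$
$d = 4226$ ($d = 2 - \left(-176\right) 24 = 2 - -4224 = 2 + 4224 = 4226$)
$d + 9 B{\left(-15 \right)} = 4226 + 9 \cdot \frac{9}{4} = 4226 + \frac{81}{4} = \frac{16985}{4}$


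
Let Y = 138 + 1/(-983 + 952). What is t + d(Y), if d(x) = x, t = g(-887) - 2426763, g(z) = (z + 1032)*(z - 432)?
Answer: -81154281/31 ≈ -2.6179e+6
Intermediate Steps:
g(z) = (-432 + z)*(1032 + z) (g(z) = (1032 + z)*(-432 + z) = (-432 + z)*(1032 + z))
t = -2618018 (t = (-445824 + (-887)**2 + 600*(-887)) - 2426763 = (-445824 + 786769 - 532200) - 2426763 = -191255 - 2426763 = -2618018)
Y = 4277/31 (Y = 138 + 1/(-31) = 138 - 1/31 = 4277/31 ≈ 137.97)
t + d(Y) = -2618018 + 4277/31 = -81154281/31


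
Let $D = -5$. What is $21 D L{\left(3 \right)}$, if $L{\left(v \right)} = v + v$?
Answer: $-630$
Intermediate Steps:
$L{\left(v \right)} = 2 v$
$21 D L{\left(3 \right)} = 21 \left(-5\right) 2 \cdot 3 = \left(-105\right) 6 = -630$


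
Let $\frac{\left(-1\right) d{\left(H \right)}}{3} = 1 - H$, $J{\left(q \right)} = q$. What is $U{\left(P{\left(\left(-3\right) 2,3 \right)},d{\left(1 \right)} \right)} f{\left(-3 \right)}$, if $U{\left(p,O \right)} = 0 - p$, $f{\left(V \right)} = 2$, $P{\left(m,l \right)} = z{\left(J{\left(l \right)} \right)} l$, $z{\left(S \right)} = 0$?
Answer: $0$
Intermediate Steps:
$P{\left(m,l \right)} = 0$ ($P{\left(m,l \right)} = 0 l = 0$)
$d{\left(H \right)} = -3 + 3 H$ ($d{\left(H \right)} = - 3 \left(1 - H\right) = -3 + 3 H$)
$U{\left(p,O \right)} = - p$
$U{\left(P{\left(\left(-3\right) 2,3 \right)},d{\left(1 \right)} \right)} f{\left(-3 \right)} = \left(-1\right) 0 \cdot 2 = 0 \cdot 2 = 0$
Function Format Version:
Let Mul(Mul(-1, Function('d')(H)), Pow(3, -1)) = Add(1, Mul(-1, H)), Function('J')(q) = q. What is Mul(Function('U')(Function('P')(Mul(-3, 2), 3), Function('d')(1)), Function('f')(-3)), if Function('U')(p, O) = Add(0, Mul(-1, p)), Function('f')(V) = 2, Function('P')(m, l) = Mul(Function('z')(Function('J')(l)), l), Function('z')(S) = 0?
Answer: 0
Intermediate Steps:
Function('P')(m, l) = 0 (Function('P')(m, l) = Mul(0, l) = 0)
Function('d')(H) = Add(-3, Mul(3, H)) (Function('d')(H) = Mul(-3, Add(1, Mul(-1, H))) = Add(-3, Mul(3, H)))
Function('U')(p, O) = Mul(-1, p)
Mul(Function('U')(Function('P')(Mul(-3, 2), 3), Function('d')(1)), Function('f')(-3)) = Mul(Mul(-1, 0), 2) = Mul(0, 2) = 0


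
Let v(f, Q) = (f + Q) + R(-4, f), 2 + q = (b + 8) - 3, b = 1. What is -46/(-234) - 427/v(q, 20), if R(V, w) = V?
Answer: -49499/2340 ≈ -21.153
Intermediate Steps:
q = 4 (q = -2 + ((1 + 8) - 3) = -2 + (9 - 3) = -2 + 6 = 4)
v(f, Q) = -4 + Q + f (v(f, Q) = (f + Q) - 4 = (Q + f) - 4 = -4 + Q + f)
-46/(-234) - 427/v(q, 20) = -46/(-234) - 427/(-4 + 20 + 4) = -46*(-1/234) - 427/20 = 23/117 - 427*1/20 = 23/117 - 427/20 = -49499/2340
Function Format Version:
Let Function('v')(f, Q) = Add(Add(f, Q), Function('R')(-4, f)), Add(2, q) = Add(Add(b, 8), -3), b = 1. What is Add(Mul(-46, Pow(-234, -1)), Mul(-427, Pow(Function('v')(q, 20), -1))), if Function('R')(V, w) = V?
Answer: Rational(-49499, 2340) ≈ -21.153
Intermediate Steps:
q = 4 (q = Add(-2, Add(Add(1, 8), -3)) = Add(-2, Add(9, -3)) = Add(-2, 6) = 4)
Function('v')(f, Q) = Add(-4, Q, f) (Function('v')(f, Q) = Add(Add(f, Q), -4) = Add(Add(Q, f), -4) = Add(-4, Q, f))
Add(Mul(-46, Pow(-234, -1)), Mul(-427, Pow(Function('v')(q, 20), -1))) = Add(Mul(-46, Pow(-234, -1)), Mul(-427, Pow(Add(-4, 20, 4), -1))) = Add(Mul(-46, Rational(-1, 234)), Mul(-427, Pow(20, -1))) = Add(Rational(23, 117), Mul(-427, Rational(1, 20))) = Add(Rational(23, 117), Rational(-427, 20)) = Rational(-49499, 2340)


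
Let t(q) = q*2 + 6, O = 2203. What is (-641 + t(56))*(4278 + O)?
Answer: -3389563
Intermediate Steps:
t(q) = 6 + 2*q (t(q) = 2*q + 6 = 6 + 2*q)
(-641 + t(56))*(4278 + O) = (-641 + (6 + 2*56))*(4278 + 2203) = (-641 + (6 + 112))*6481 = (-641 + 118)*6481 = -523*6481 = -3389563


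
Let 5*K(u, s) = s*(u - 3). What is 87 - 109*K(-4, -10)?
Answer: -1439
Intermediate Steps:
K(u, s) = s*(-3 + u)/5 (K(u, s) = (s*(u - 3))/5 = (s*(-3 + u))/5 = s*(-3 + u)/5)
87 - 109*K(-4, -10) = 87 - 109*(-10)*(-3 - 4)/5 = 87 - 109*(-10)*(-7)/5 = 87 - 109*14 = 87 - 1526 = -1439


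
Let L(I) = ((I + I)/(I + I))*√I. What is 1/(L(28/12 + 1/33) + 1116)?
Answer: 6138/6849995 - √286/13699990 ≈ 0.00089482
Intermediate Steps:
L(I) = √I (L(I) = ((2*I)/((2*I)))*√I = ((2*I)*(1/(2*I)))*√I = 1*√I = √I)
1/(L(28/12 + 1/33) + 1116) = 1/(√(28/12 + 1/33) + 1116) = 1/(√(28*(1/12) + 1*(1/33)) + 1116) = 1/(√(7/3 + 1/33) + 1116) = 1/(√(26/11) + 1116) = 1/(√286/11 + 1116) = 1/(1116 + √286/11)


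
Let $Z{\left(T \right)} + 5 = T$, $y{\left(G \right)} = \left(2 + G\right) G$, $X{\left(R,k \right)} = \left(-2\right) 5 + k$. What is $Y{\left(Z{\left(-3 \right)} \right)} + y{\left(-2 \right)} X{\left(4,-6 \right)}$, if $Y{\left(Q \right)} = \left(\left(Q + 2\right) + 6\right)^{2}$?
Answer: $0$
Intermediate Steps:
$X{\left(R,k \right)} = -10 + k$
$y{\left(G \right)} = G \left(2 + G\right)$
$Z{\left(T \right)} = -5 + T$
$Y{\left(Q \right)} = \left(8 + Q\right)^{2}$ ($Y{\left(Q \right)} = \left(\left(2 + Q\right) + 6\right)^{2} = \left(8 + Q\right)^{2}$)
$Y{\left(Z{\left(-3 \right)} \right)} + y{\left(-2 \right)} X{\left(4,-6 \right)} = \left(8 - 8\right)^{2} + - 2 \left(2 - 2\right) \left(-10 - 6\right) = \left(8 - 8\right)^{2} + \left(-2\right) 0 \left(-16\right) = 0^{2} + 0 \left(-16\right) = 0 + 0 = 0$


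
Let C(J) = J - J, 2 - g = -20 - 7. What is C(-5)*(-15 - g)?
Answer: 0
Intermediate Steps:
g = 29 (g = 2 - (-20 - 7) = 2 - 1*(-27) = 2 + 27 = 29)
C(J) = 0
C(-5)*(-15 - g) = 0*(-15 - 1*29) = 0*(-15 - 29) = 0*(-44) = 0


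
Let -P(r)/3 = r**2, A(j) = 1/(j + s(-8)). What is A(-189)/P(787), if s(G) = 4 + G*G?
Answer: 1/224830947 ≈ 4.4478e-9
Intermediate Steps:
s(G) = 4 + G**2
A(j) = 1/(68 + j) (A(j) = 1/(j + (4 + (-8)**2)) = 1/(j + (4 + 64)) = 1/(j + 68) = 1/(68 + j))
P(r) = -3*r**2
A(-189)/P(787) = 1/((68 - 189)*((-3*787**2))) = 1/((-121)*((-3*619369))) = -1/121/(-1858107) = -1/121*(-1/1858107) = 1/224830947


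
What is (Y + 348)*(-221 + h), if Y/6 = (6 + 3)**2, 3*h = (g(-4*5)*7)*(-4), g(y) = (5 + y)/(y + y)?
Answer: -187233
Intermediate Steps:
g(y) = (5 + y)/(2*y) (g(y) = (5 + y)/((2*y)) = (5 + y)*(1/(2*y)) = (5 + y)/(2*y))
h = -7/2 (h = ((((5 - 4*5)/(2*((-4*5))))*7)*(-4))/3 = ((((1/2)*(5 - 20)/(-20))*7)*(-4))/3 = ((((1/2)*(-1/20)*(-15))*7)*(-4))/3 = (((3/8)*7)*(-4))/3 = ((21/8)*(-4))/3 = (1/3)*(-21/2) = -7/2 ≈ -3.5000)
Y = 486 (Y = 6*(6 + 3)**2 = 6*9**2 = 6*81 = 486)
(Y + 348)*(-221 + h) = (486 + 348)*(-221 - 7/2) = 834*(-449/2) = -187233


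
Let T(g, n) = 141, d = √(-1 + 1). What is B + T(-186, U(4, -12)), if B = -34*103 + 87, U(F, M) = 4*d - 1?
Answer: -3274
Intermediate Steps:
d = 0 (d = √0 = 0)
U(F, M) = -1 (U(F, M) = 4*0 - 1 = 0 - 1 = -1)
B = -3415 (B = -3502 + 87 = -3415)
B + T(-186, U(4, -12)) = -3415 + 141 = -3274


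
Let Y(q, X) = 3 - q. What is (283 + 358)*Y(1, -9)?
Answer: 1282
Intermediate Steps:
(283 + 358)*Y(1, -9) = (283 + 358)*(3 - 1*1) = 641*(3 - 1) = 641*2 = 1282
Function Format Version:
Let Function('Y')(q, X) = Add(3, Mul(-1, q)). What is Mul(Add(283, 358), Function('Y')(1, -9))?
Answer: 1282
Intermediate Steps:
Mul(Add(283, 358), Function('Y')(1, -9)) = Mul(Add(283, 358), Add(3, Mul(-1, 1))) = Mul(641, Add(3, -1)) = Mul(641, 2) = 1282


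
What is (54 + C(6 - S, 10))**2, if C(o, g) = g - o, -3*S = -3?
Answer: 3481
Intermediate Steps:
S = 1 (S = -1/3*(-3) = 1)
(54 + C(6 - S, 10))**2 = (54 + (10 - (6 - 1*1)))**2 = (54 + (10 - (6 - 1)))**2 = (54 + (10 - 1*5))**2 = (54 + (10 - 5))**2 = (54 + 5)**2 = 59**2 = 3481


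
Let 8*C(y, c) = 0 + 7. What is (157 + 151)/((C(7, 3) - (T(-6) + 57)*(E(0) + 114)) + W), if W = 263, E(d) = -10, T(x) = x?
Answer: -2464/40321 ≈ -0.061110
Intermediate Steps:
C(y, c) = 7/8 (C(y, c) = (0 + 7)/8 = (⅛)*7 = 7/8)
(157 + 151)/((C(7, 3) - (T(-6) + 57)*(E(0) + 114)) + W) = (157 + 151)/((7/8 - (-6 + 57)*(-10 + 114)) + 263) = 308/((7/8 - 51*104) + 263) = 308/((7/8 - 1*5304) + 263) = 308/((7/8 - 5304) + 263) = 308/(-42425/8 + 263) = 308/(-40321/8) = 308*(-8/40321) = -2464/40321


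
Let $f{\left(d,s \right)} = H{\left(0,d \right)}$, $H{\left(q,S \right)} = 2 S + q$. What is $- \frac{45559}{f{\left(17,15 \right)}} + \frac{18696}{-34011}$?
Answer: $- \frac{516714271}{385458} \approx -1340.5$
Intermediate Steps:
$H{\left(q,S \right)} = q + 2 S$
$f{\left(d,s \right)} = 2 d$ ($f{\left(d,s \right)} = 0 + 2 d = 2 d$)
$- \frac{45559}{f{\left(17,15 \right)}} + \frac{18696}{-34011} = - \frac{45559}{2 \cdot 17} + \frac{18696}{-34011} = - \frac{45559}{34} + 18696 \left(- \frac{1}{34011}\right) = \left(-45559\right) \frac{1}{34} - \frac{6232}{11337} = - \frac{45559}{34} - \frac{6232}{11337} = - \frac{516714271}{385458}$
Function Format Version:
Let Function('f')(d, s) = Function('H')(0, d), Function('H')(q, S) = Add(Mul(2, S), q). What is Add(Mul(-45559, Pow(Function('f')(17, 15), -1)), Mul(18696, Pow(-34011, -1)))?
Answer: Rational(-516714271, 385458) ≈ -1340.5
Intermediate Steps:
Function('H')(q, S) = Add(q, Mul(2, S))
Function('f')(d, s) = Mul(2, d) (Function('f')(d, s) = Add(0, Mul(2, d)) = Mul(2, d))
Add(Mul(-45559, Pow(Function('f')(17, 15), -1)), Mul(18696, Pow(-34011, -1))) = Add(Mul(-45559, Pow(Mul(2, 17), -1)), Mul(18696, Pow(-34011, -1))) = Add(Mul(-45559, Pow(34, -1)), Mul(18696, Rational(-1, 34011))) = Add(Mul(-45559, Rational(1, 34)), Rational(-6232, 11337)) = Add(Rational(-45559, 34), Rational(-6232, 11337)) = Rational(-516714271, 385458)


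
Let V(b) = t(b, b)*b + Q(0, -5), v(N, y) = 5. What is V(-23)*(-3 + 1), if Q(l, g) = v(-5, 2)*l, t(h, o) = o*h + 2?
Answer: 24426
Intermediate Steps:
t(h, o) = 2 + h*o (t(h, o) = h*o + 2 = 2 + h*o)
Q(l, g) = 5*l
V(b) = b*(2 + b²) (V(b) = (2 + b*b)*b + 5*0 = (2 + b²)*b + 0 = b*(2 + b²) + 0 = b*(2 + b²))
V(-23)*(-3 + 1) = (-23*(2 + (-23)²))*(-3 + 1) = -23*(2 + 529)*(-2) = -23*531*(-2) = -12213*(-2) = 24426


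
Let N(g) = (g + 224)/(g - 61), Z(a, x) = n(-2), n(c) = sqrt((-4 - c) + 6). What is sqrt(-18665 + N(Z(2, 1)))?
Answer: I*sqrt(64986199)/59 ≈ 136.63*I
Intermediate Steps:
n(c) = sqrt(2 - c)
Z(a, x) = 2 (Z(a, x) = sqrt(2 - 1*(-2)) = sqrt(2 + 2) = sqrt(4) = 2)
N(g) = (224 + g)/(-61 + g)
sqrt(-18665 + N(Z(2, 1))) = sqrt(-18665 + (224 + 2)/(-61 + 2)) = sqrt(-18665 + 226/(-59)) = sqrt(-18665 - 1/59*226) = sqrt(-18665 - 226/59) = sqrt(-1101461/59) = I*sqrt(64986199)/59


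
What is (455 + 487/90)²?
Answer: 1717024969/8100 ≈ 2.1198e+5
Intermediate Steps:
(455 + 487/90)² = (41437/90)² = 1717024969/8100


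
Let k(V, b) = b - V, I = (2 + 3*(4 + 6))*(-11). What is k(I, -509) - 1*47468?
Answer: -47625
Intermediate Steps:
I = -352 (I = (2 + 3*10)*(-11) = (2 + 30)*(-11) = 32*(-11) = -352)
k(I, -509) - 1*47468 = (-509 - 1*(-352)) - 1*47468 = (-509 + 352) - 47468 = -157 - 47468 = -47625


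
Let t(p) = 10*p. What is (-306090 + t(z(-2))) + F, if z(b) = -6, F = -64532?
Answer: -370682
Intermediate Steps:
(-306090 + t(z(-2))) + F = (-306090 + 10*(-6)) - 64532 = (-306090 - 60) - 64532 = -306150 - 64532 = -370682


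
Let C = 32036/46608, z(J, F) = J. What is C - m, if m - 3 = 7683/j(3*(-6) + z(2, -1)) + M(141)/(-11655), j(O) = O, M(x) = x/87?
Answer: 2509364728207/5251090320 ≈ 477.88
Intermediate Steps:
M(x) = x/87 (M(x) = x*(1/87) = x/87)
m = -2580592577/5407920 (m = 3 + (7683/(3*(-6) + 2) + ((1/87)*141)/(-11655)) = 3 + (7683/(-18 + 2) + (47/29)*(-1/11655)) = 3 + (7683/(-16) - 47/337995) = 3 + (7683*(-1/16) - 47/337995) = 3 + (-7683/16 - 47/337995) = 3 - 2596816337/5407920 = -2580592577/5407920 ≈ -477.19)
C = 8009/11652 (C = 32036*(1/46608) = 8009/11652 ≈ 0.68735)
C - m = 8009/11652 - 1*(-2580592577/5407920) = 8009/11652 + 2580592577/5407920 = 2509364728207/5251090320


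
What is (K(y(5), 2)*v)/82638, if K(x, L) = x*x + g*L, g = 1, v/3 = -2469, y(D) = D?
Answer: -22221/9182 ≈ -2.4201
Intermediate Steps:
v = -7407 (v = 3*(-2469) = -7407)
K(x, L) = L + x² (K(x, L) = x*x + 1*L = x² + L = L + x²)
(K(y(5), 2)*v)/82638 = ((2 + 5²)*(-7407))/82638 = ((2 + 25)*(-7407))*(1/82638) = (27*(-7407))*(1/82638) = -199989*1/82638 = -22221/9182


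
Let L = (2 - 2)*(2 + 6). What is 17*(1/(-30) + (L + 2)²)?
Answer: 2023/30 ≈ 67.433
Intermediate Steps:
L = 0 (L = 0*8 = 0)
17*(1/(-30) + (L + 2)²) = 17*(1/(-30) + (0 + 2)²) = 17*(-1/30 + 2²) = 17*(-1/30 + 4) = 17*(119/30) = 2023/30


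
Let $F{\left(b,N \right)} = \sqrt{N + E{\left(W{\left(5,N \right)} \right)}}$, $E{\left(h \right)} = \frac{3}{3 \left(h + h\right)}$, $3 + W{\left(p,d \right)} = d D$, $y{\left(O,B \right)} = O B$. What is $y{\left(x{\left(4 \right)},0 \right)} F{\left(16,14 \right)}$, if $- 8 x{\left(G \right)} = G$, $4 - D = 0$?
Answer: $0$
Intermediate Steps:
$D = 4$ ($D = 4 - 0 = 4 + 0 = 4$)
$x{\left(G \right)} = - \frac{G}{8}$
$y{\left(O,B \right)} = B O$
$W{\left(p,d \right)} = -3 + 4 d$ ($W{\left(p,d \right)} = -3 + d 4 = -3 + 4 d$)
$E{\left(h \right)} = \frac{1}{2 h}$ ($E{\left(h \right)} = \frac{3}{3 \cdot 2 h} = \frac{3}{6 h} = 3 \frac{1}{6 h} = \frac{1}{2 h}$)
$F{\left(b,N \right)} = \sqrt{N + \frac{1}{2 \left(-3 + 4 N\right)}}$
$y{\left(x{\left(4 \right)},0 \right)} F{\left(16,14 \right)} = 0 \left(\left(- \frac{1}{8}\right) 4\right) \sqrt{14 + \frac{1}{2 \left(-3 + 4 \cdot 14\right)}} = 0 \left(- \frac{1}{2}\right) \sqrt{14 + \frac{1}{2 \left(-3 + 56\right)}} = 0 \sqrt{14 + \frac{1}{2 \cdot 53}} = 0 \sqrt{14 + \frac{1}{2} \cdot \frac{1}{53}} = 0 \sqrt{14 + \frac{1}{106}} = 0 \sqrt{\frac{1485}{106}} = 0 \frac{3 \sqrt{17490}}{106} = 0$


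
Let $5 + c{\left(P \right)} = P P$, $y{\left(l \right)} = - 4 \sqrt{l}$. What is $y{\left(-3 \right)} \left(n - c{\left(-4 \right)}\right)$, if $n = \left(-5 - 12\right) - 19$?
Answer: $188 i \sqrt{3} \approx 325.63 i$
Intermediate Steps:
$n = -36$ ($n = -17 - 19 = -36$)
$c{\left(P \right)} = -5 + P^{2}$ ($c{\left(P \right)} = -5 + P P = -5 + P^{2}$)
$y{\left(-3 \right)} \left(n - c{\left(-4 \right)}\right) = - 4 \sqrt{-3} \left(-36 - \left(-5 + \left(-4\right)^{2}\right)\right) = - 4 i \sqrt{3} \left(-36 - \left(-5 + 16\right)\right) = - 4 i \sqrt{3} \left(-36 - 11\right) = - 4 i \sqrt{3} \left(-47\right) = 188 i \sqrt{3}$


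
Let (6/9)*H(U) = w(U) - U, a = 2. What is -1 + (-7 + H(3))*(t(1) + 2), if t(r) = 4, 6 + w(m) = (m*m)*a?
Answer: 38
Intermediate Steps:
w(m) = -6 + 2*m² (w(m) = -6 + (m*m)*2 = -6 + m²*2 = -6 + 2*m²)
H(U) = -9 + 3*U² - 3*U/2 (H(U) = 3*((-6 + 2*U²) - U)/2 = 3*(-6 - U + 2*U²)/2 = -9 + 3*U² - 3*U/2)
-1 + (-7 + H(3))*(t(1) + 2) = -1 + (-7 + (-9 + 3*3² - 3/2*3))*(4 + 2) = -1 + (-7 + (-9 + 3*9 - 9/2))*6 = -1 + (-7 + (-9 + 27 - 9/2))*6 = -1 + (-7 + 27/2)*6 = -1 + (13/2)*6 = -1 + 39 = 38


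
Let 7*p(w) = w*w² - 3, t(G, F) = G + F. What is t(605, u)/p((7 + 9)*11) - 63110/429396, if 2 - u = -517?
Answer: -170341453151/1170484759554 ≈ -0.14553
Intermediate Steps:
u = 519 (u = 2 - 1*(-517) = 2 + 517 = 519)
t(G, F) = F + G
p(w) = -3/7 + w³/7 (p(w) = (w*w² - 3)/7 = (w³ - 3)/7 = (-3 + w³)/7 = -3/7 + w³/7)
t(605, u)/p((7 + 9)*11) - 63110/429396 = (519 + 605)/(-3/7 + ((7 + 9)*11)³/7) - 63110/429396 = 1124/(-3/7 + (16*11)³/7) - 63110*1/429396 = 1124/(-3/7 + (⅐)*176³) - 31555/214698 = 1124/(-3/7 + (⅐)*5451776) - 31555/214698 = 1124/(-3/7 + 5451776/7) - 31555/214698 = 1124/(5451773/7) - 31555/214698 = 1124*(7/5451773) - 31555/214698 = 7868/5451773 - 31555/214698 = -170341453151/1170484759554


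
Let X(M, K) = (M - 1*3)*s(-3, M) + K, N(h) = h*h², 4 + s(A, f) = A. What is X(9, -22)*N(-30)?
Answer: 1728000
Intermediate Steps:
s(A, f) = -4 + A
N(h) = h³
X(M, K) = 21 + K - 7*M (X(M, K) = (M - 1*3)*(-4 - 3) + K = (M - 3)*(-7) + K = (-3 + M)*(-7) + K = (21 - 7*M) + K = 21 + K - 7*M)
X(9, -22)*N(-30) = (21 - 22 - 7*9)*(-30)³ = (21 - 22 - 63)*(-27000) = -64*(-27000) = 1728000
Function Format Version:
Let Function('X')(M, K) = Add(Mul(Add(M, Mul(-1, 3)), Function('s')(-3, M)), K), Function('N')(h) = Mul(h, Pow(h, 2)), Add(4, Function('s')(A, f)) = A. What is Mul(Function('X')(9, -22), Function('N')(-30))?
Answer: 1728000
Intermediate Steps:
Function('s')(A, f) = Add(-4, A)
Function('N')(h) = Pow(h, 3)
Function('X')(M, K) = Add(21, K, Mul(-7, M)) (Function('X')(M, K) = Add(Mul(Add(M, Mul(-1, 3)), Add(-4, -3)), K) = Add(Mul(Add(M, -3), -7), K) = Add(Mul(Add(-3, M), -7), K) = Add(Add(21, Mul(-7, M)), K) = Add(21, K, Mul(-7, M)))
Mul(Function('X')(9, -22), Function('N')(-30)) = Mul(Add(21, -22, Mul(-7, 9)), Pow(-30, 3)) = Mul(Add(21, -22, -63), -27000) = Mul(-64, -27000) = 1728000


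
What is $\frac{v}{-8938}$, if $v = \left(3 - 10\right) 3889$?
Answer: $\frac{27223}{8938} \approx 3.0458$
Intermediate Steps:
$v = -27223$ ($v = \left(3 - 10\right) 3889 = \left(-7\right) 3889 = -27223$)
$\frac{v}{-8938} = - \frac{27223}{-8938} = \left(-27223\right) \left(- \frac{1}{8938}\right) = \frac{27223}{8938}$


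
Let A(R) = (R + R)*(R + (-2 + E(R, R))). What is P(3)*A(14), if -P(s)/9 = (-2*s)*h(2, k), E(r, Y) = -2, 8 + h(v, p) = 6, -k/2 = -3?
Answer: -30240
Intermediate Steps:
k = 6 (k = -2*(-3) = 6)
h(v, p) = -2 (h(v, p) = -8 + 6 = -2)
P(s) = -36*s (P(s) = -9*(-2*s)*(-2) = -36*s)
A(R) = 2*R*(-4 + R) (A(R) = (R + R)*(R + (-2 - 2)) = (2*R)*(R - 4) = (2*R)*(-4 + R) = 2*R*(-4 + R))
P(3)*A(14) = (-36*3)*(2*14*(-4 + 14)) = -216*14*10 = -108*280 = -30240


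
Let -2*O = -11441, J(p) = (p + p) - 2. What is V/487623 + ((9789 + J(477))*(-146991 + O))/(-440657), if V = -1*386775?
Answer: 697271627/202538 ≈ 3442.7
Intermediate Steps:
V = -386775
J(p) = -2 + 2*p (J(p) = 2*p - 2 = -2 + 2*p)
O = 11441/2 (O = -½*(-11441) = 11441/2 ≈ 5720.5)
V/487623 + ((9789 + J(477))*(-146991 + O))/(-440657) = -386775/487623 + ((9789 + (-2 + 2*477))*(-146991 + 11441/2))/(-440657) = -386775*1/487623 + ((9789 + (-2 + 954))*(-282541/2))*(-1/440657) = -675/851 + ((9789 + 952)*(-282541/2))*(-1/440657) = -675/851 + (10741*(-282541/2))*(-1/440657) = -675/851 - 3034772881/2*(-1/440657) = -675/851 + 18849521/5474 = 697271627/202538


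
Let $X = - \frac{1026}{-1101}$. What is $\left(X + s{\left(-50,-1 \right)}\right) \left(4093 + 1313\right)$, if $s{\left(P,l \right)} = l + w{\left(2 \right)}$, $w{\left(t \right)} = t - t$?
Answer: $- \frac{135150}{367} \approx -368.26$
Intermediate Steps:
$X = \frac{342}{367}$ ($X = \left(-1026\right) \left(- \frac{1}{1101}\right) = \frac{342}{367} \approx 0.93188$)
$w{\left(t \right)} = 0$
$s{\left(P,l \right)} = l$ ($s{\left(P,l \right)} = l + 0 = l$)
$\left(X + s{\left(-50,-1 \right)}\right) \left(4093 + 1313\right) = \left(\frac{342}{367} - 1\right) \left(4093 + 1313\right) = \left(- \frac{25}{367}\right) 5406 = - \frac{135150}{367}$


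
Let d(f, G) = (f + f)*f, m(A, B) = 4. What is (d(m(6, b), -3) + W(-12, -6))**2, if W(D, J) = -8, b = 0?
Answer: 576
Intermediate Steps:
d(f, G) = 2*f**2 (d(f, G) = (2*f)*f = 2*f**2)
(d(m(6, b), -3) + W(-12, -6))**2 = (2*4**2 - 8)**2 = (2*16 - 8)**2 = (32 - 8)**2 = 24**2 = 576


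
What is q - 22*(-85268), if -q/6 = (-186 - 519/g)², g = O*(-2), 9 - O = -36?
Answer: 252148751/150 ≈ 1.6810e+6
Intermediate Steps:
O = 45 (O = 9 - 1*(-36) = 9 + 36 = 45)
g = -90 (g = 45*(-2) = -90)
q = -29235649/150 (q = -6*(-186 - 519/(-90))² = -6*(-186 - 519*(-1/90))² = -6*(-186 + 173/30)² = -6*(-5407/30)² = -6*29235649/900 = -29235649/150 ≈ -1.9490e+5)
q - 22*(-85268) = -29235649/150 - 22*(-85268) = -29235649/150 - 1*(-1875896) = -29235649/150 + 1875896 = 252148751/150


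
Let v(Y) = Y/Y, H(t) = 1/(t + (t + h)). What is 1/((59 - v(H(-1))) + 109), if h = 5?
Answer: 1/167 ≈ 0.0059880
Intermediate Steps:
H(t) = 1/(5 + 2*t) (H(t) = 1/(t + (t + 5)) = 1/(t + (5 + t)) = 1/(5 + 2*t))
v(Y) = 1
1/((59 - v(H(-1))) + 109) = 1/((59 - 1*1) + 109) = 1/((59 - 1) + 109) = 1/(58 + 109) = 1/167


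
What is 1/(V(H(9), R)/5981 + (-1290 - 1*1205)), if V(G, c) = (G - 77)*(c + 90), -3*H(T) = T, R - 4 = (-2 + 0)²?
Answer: -5981/14930435 ≈ -0.00040059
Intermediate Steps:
R = 8 (R = 4 + (-2 + 0)² = 4 + (-2)² = 4 + 4 = 8)
H(T) = -T/3
V(G, c) = (-77 + G)*(90 + c)
1/(V(H(9), R)/5981 + (-1290 - 1*1205)) = 1/((-6930 - 77*8 + 90*(-⅓*9) - ⅓*9*8)/5981 + (-1290 - 1*1205)) = 1/((-6930 - 616 + 90*(-3) - 3*8)*(1/5981) + (-1290 - 1205)) = 1/((-6930 - 616 - 270 - 24)*(1/5981) - 2495) = 1/(-7840*1/5981 - 2495) = 1/(-7840/5981 - 2495) = 1/(-14930435/5981) = -5981/14930435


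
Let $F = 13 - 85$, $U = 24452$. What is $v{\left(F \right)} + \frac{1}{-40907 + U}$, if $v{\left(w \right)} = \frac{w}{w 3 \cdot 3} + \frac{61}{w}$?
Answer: $- \frac{290729}{394920} \approx -0.73617$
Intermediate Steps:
$F = -72$ ($F = 13 - 85 = -72$)
$v{\left(w \right)} = \frac{1}{9} + \frac{61}{w}$ ($v{\left(w \right)} = \frac{w}{3 w 3} + \frac{61}{w} = \frac{w}{9 w} + \frac{61}{w} = w \frac{1}{9 w} + \frac{61}{w} = \frac{1}{9} + \frac{61}{w}$)
$v{\left(F \right)} + \frac{1}{-40907 + U} = \frac{549 - 72}{9 \left(-72\right)} + \frac{1}{-40907 + 24452} = \frac{1}{9} \left(- \frac{1}{72}\right) 477 + \frac{1}{-16455} = - \frac{53}{72} - \frac{1}{16455} = - \frac{290729}{394920}$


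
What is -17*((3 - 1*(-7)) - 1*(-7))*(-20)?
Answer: 5780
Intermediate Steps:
-17*((3 - 1*(-7)) - 1*(-7))*(-20) = -17*((3 + 7) + 7)*(-20) = -17*(10 + 7)*(-20) = -17*17*(-20) = -289*(-20) = 5780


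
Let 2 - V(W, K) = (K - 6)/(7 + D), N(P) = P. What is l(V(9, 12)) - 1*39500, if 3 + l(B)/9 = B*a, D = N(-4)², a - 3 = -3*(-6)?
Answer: -901561/23 ≈ -39198.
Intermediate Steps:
a = 21 (a = 3 - 3*(-6) = 3 + 18 = 21)
D = 16 (D = (-4)² = 16)
V(W, K) = 52/23 - K/23 (V(W, K) = 2 - (K - 6)/(7 + 16) = 2 - (-6 + K)/23 = 2 - (-6/23 + K/23) = 2 + (6/23 - K/23) = 52/23 - K/23)
l(B) = -27 + 189*B (l(B) = -27 + 9*(B*21) = -27 + 9*(21*B) = -27 + 189*B)
l(V(9, 12)) - 1*39500 = (-27 + 189*(52/23 - 1/23*12)) - 1*39500 = (-27 + 189*(52/23 - 12/23)) - 39500 = (-27 + 189*(40/23)) - 39500 = (-27 + 7560/23) - 39500 = 6939/23 - 39500 = -901561/23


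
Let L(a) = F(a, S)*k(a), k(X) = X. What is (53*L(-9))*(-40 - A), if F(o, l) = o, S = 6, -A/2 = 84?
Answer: 549504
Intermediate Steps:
A = -168 (A = -2*84 = -168)
L(a) = a² (L(a) = a*a = a²)
(53*L(-9))*(-40 - A) = (53*(-9)²)*(-40 - 1*(-168)) = (53*81)*(-40 + 168) = 4293*128 = 549504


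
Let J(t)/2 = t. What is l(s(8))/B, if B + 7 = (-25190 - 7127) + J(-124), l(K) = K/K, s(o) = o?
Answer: -1/32572 ≈ -3.0701e-5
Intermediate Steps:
J(t) = 2*t
l(K) = 1
B = -32572 (B = -7 + ((-25190 - 7127) + 2*(-124)) = -7 + (-32317 - 248) = -7 - 32565 = -32572)
l(s(8))/B = 1/(-32572) = 1*(-1/32572) = -1/32572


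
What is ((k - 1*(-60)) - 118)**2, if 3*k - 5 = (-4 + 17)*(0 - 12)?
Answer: 105625/9 ≈ 11736.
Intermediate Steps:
k = -151/3 (k = 5/3 + ((-4 + 17)*(0 - 12))/3 = 5/3 + (13*(-12))/3 = 5/3 + (1/3)*(-156) = 5/3 - 52 = -151/3 ≈ -50.333)
((k - 1*(-60)) - 118)**2 = ((-151/3 - 1*(-60)) - 118)**2 = ((-151/3 + 60) - 118)**2 = (29/3 - 118)**2 = (-325/3)**2 = 105625/9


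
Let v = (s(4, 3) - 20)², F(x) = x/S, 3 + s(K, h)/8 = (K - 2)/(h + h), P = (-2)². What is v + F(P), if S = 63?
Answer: 107636/63 ≈ 1708.5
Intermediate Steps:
P = 4
s(K, h) = -24 + 4*(-2 + K)/h (s(K, h) = -24 + 8*((K - 2)/(h + h)) = -24 + 8*((-2 + K)/((2*h))) = -24 + 8*((-2 + K)*(1/(2*h))) = -24 + 8*((-2 + K)/(2*h)) = -24 + 4*(-2 + K)/h)
F(x) = x/63
v = 15376/9 (v = (4*(-2 + 4 - 6*3)/3 - 20)² = (4*(⅓)*(-2 + 4 - 18) - 20)² = (4*(⅓)*(-16) - 20)² = (-64/3 - 20)² = (-124/3)² = 15376/9 ≈ 1708.4)
v + F(P) = 15376/9 + (1/63)*4 = 15376/9 + 4/63 = 107636/63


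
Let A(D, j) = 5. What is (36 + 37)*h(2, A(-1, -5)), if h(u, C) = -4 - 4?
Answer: -584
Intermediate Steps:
h(u, C) = -8
(36 + 37)*h(2, A(-1, -5)) = (36 + 37)*(-8) = 73*(-8) = -584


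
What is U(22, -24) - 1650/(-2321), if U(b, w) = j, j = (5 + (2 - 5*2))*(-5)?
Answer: 3315/211 ≈ 15.711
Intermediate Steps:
j = 15 (j = (5 + (2 - 10))*(-5) = (5 - 8)*(-5) = -3*(-5) = 15)
U(b, w) = 15
U(22, -24) - 1650/(-2321) = 15 - 1650/(-2321) = 15 - 1650*(-1)/2321 = 15 - 1*(-150/211) = 15 + 150/211 = 3315/211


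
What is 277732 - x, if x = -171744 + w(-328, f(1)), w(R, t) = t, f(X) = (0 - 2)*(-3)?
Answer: 449470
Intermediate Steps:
f(X) = 6 (f(X) = -2*(-3) = 6)
x = -171738 (x = -171744 + 6 = -171738)
277732 - x = 277732 - 1*(-171738) = 277732 + 171738 = 449470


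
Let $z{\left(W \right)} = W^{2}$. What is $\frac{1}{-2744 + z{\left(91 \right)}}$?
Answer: $\frac{1}{5537} \approx 0.0001806$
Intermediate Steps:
$\frac{1}{-2744 + z{\left(91 \right)}} = \frac{1}{-2744 + 91^{2}} = \frac{1}{-2744 + 8281} = \frac{1}{5537}$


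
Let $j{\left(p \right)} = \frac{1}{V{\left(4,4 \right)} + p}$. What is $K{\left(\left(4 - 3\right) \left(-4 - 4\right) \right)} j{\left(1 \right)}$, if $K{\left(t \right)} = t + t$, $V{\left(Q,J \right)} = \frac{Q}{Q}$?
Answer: $-8$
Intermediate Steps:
$V{\left(Q,J \right)} = 1$
$j{\left(p \right)} = \frac{1}{1 + p}$
$K{\left(t \right)} = 2 t$
$K{\left(\left(4 - 3\right) \left(-4 - 4\right) \right)} j{\left(1 \right)} = \frac{2 \left(4 - 3\right) \left(-4 - 4\right)}{1 + 1} = \frac{2 \cdot 1 \left(-8\right)}{2} = 2 \left(-8\right) \frac{1}{2} = \left(-16\right) \frac{1}{2} = -8$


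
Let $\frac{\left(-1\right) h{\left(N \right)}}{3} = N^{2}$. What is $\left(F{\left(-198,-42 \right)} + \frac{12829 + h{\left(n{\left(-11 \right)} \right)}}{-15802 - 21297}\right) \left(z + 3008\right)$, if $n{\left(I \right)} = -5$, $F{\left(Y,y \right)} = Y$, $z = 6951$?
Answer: $- \frac{3186168148}{1613} \approx -1.9753 \cdot 10^{6}$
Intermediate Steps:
$h{\left(N \right)} = - 3 N^{2}$
$\left(F{\left(-198,-42 \right)} + \frac{12829 + h{\left(n{\left(-11 \right)} \right)}}{-15802 - 21297}\right) \left(z + 3008\right) = \left(-198 + \frac{12829 - 3 \left(-5\right)^{2}}{-15802 - 21297}\right) \left(6951 + 3008\right) = \left(-198 + \frac{12829 - 75}{-37099}\right) 9959 = \left(-198 + \left(12829 - 75\right) \left(- \frac{1}{37099}\right)\right) 9959 = \left(-198 + 12754 \left(- \frac{1}{37099}\right)\right) 9959 = \left(-198 - \frac{12754}{37099}\right) 9959 = \left(- \frac{7358356}{37099}\right) 9959 = - \frac{3186168148}{1613}$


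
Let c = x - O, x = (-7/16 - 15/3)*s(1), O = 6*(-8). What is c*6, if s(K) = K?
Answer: 2043/8 ≈ 255.38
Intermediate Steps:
O = -48
x = -87/16 (x = (-7/16 - 15/3)*1 = (-7*1/16 - 15*1/3)*1 = (-7/16 - 5)*1 = -87/16*1 = -87/16 ≈ -5.4375)
c = 681/16 (c = -87/16 - 1*(-48) = -87/16 + 48 = 681/16 ≈ 42.563)
c*6 = (681/16)*6 = 2043/8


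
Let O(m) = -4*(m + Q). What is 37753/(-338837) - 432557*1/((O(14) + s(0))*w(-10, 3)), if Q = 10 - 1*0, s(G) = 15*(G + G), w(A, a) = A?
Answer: -146602559089/325283520 ≈ -450.69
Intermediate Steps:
s(G) = 30*G (s(G) = 15*(2*G) = 30*G)
Q = 10 (Q = 10 + 0 = 10)
O(m) = -40 - 4*m (O(m) = -4*(m + 10) = -4*(10 + m) = -40 - 4*m)
37753/(-338837) - 432557*1/((O(14) + s(0))*w(-10, 3)) = 37753/(-338837) - 432557*(-1/(10*((-40 - 4*14) + 30*0))) = 37753*(-1/338837) - 432557*(-1/(10*((-40 - 56) + 0))) = -37753/338837 - 432557*(-1/(10*(-96 + 0))) = -37753/338837 - 432557/((-96*(-10))) = -37753/338837 - 432557/960 = -146602559089/325283520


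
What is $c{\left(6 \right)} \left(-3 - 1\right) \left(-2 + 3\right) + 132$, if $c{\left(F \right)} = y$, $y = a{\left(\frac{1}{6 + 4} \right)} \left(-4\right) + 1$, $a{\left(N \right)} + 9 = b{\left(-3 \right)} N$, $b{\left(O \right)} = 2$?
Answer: $- \frac{64}{5} \approx -12.8$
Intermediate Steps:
$a{\left(N \right)} = -9 + 2 N$
$y = \frac{181}{5}$ ($y = \left(-9 + \frac{2}{6 + 4}\right) \left(-4\right) + 1 = \left(-9 + \frac{2}{10}\right) \left(-4\right) + 1 = \left(-9 + 2 \cdot \frac{1}{10}\right) \left(-4\right) + 1 = \left(-9 + \frac{1}{5}\right) \left(-4\right) + 1 = \left(- \frac{44}{5}\right) \left(-4\right) + 1 = \frac{176}{5} + 1 = \frac{181}{5} \approx 36.2$)
$c{\left(F \right)} = \frac{181}{5}$
$c{\left(6 \right)} \left(-3 - 1\right) \left(-2 + 3\right) + 132 = \frac{181 \left(-3 - 1\right) \left(-2 + 3\right)}{5} + 132 = \frac{181 \left(\left(-4\right) 1\right)}{5} + 132 = \frac{181}{5} \left(-4\right) + 132 = - \frac{724}{5} + 132 = - \frac{64}{5}$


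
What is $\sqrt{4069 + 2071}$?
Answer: $2 \sqrt{1535} \approx 78.358$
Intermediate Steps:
$\sqrt{4069 + 2071} = \sqrt{6140} = 2 \sqrt{1535}$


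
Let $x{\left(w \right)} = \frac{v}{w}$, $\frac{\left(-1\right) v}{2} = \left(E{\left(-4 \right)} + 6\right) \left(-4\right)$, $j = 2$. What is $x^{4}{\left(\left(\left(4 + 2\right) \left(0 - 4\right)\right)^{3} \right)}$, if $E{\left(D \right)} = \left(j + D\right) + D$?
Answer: $0$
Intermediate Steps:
$E{\left(D \right)} = 2 + 2 D$ ($E{\left(D \right)} = \left(2 + D\right) + D = 2 + 2 D$)
$v = 0$ ($v = - 2 \left(\left(2 + 2 \left(-4\right)\right) + 6\right) \left(-4\right) = - 2 \left(\left(2 - 8\right) + 6\right) \left(-4\right) = - 2 \left(-6 + 6\right) \left(-4\right) = - 2 \cdot 0 \left(-4\right) = \left(-2\right) 0 = 0$)
$x{\left(w \right)} = 0$ ($x{\left(w \right)} = \frac{0}{w} = 0$)
$x^{4}{\left(\left(\left(4 + 2\right) \left(0 - 4\right)\right)^{3} \right)} = 0^{4} = 0$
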